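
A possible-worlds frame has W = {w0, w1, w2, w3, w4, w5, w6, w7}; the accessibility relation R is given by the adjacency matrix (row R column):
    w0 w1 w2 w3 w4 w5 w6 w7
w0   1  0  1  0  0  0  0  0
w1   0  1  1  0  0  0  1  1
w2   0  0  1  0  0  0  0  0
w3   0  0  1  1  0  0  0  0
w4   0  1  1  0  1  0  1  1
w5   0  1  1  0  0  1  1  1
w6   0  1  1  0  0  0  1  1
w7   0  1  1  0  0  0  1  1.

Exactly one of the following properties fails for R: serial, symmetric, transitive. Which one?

symmetric

Serial: yes — every world has a successor (e.g. w0 R w0).
Symmetric: no — w0 R w2 but not w2 R w0.
Transitive: yes — every two-step R-path is closed by a direct edge.
Only symmetric fails.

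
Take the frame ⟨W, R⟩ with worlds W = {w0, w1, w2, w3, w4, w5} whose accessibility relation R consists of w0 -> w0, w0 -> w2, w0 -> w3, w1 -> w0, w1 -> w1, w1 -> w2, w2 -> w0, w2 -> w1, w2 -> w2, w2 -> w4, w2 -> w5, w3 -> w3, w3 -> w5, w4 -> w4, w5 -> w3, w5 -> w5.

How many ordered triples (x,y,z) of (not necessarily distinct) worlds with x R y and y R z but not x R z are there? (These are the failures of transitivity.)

9

Enumerating: (w0,w2,w1), (w0,w2,w4), (w0,w2,w5), (w0,w3,w5), (w1,w0,w3), (w1,w2,w4), (w1,w2,w5), (w2,w0,w3), (w2,w5,w3).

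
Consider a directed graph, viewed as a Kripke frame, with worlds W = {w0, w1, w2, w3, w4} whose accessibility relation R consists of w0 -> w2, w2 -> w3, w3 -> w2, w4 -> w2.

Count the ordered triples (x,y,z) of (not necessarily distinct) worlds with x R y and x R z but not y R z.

Enumerating: (w0,w2,w2), (w2,w3,w3), (w3,w2,w2), (w4,w2,w2).

4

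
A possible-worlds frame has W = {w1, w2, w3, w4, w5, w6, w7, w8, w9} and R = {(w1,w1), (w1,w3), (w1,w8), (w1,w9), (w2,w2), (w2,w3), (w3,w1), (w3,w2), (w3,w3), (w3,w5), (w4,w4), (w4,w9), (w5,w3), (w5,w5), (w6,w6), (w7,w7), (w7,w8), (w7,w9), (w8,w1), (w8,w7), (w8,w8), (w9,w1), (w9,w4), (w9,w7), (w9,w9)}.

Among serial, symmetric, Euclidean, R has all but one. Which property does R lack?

Serial: yes — every world has a successor (e.g. w1 R w1).
Symmetric: yes — every pair in R has its reverse in R.
Euclidean: no — w1 R w3 and w1 R w8, but not w3 R w8.
Only Euclidean fails.

Euclidean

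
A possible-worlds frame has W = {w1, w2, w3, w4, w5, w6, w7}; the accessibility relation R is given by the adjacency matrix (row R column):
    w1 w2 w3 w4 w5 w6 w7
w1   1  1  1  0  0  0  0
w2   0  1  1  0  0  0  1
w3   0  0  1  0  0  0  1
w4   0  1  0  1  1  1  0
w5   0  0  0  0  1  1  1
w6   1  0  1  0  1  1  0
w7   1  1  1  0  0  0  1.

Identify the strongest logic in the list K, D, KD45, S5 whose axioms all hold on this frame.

D

Serial (axiom D): yes — every world has a successor (e.g. w1 R w1).
Euclidean (axiom 5): no — w1 R w3 and w1 R w2, but not w3 R w2.
Transitive (axiom 4): no — w1 R w2 and w2 R w7, but not w1 R w7.
Reflexive (axiom T): yes — every world is R-related to itself.
So F validates K, D; KD45 would additionally require R to be Euclidean and transitive. The strongest is D.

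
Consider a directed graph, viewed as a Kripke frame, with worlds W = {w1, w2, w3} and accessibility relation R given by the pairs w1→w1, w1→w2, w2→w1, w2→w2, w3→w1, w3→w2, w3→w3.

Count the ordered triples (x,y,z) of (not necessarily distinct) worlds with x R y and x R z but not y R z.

Enumerating: (w3,w1,w3), (w3,w2,w3).

2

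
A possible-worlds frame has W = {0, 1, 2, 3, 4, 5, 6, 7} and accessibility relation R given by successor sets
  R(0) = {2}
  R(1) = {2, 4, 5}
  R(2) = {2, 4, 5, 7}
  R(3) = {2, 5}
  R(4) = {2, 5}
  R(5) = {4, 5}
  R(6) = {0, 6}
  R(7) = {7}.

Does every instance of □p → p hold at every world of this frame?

No

Axiom T corresponds to the accessibility relation being reflexive.
Reflexive: no — 0 is not related to itself.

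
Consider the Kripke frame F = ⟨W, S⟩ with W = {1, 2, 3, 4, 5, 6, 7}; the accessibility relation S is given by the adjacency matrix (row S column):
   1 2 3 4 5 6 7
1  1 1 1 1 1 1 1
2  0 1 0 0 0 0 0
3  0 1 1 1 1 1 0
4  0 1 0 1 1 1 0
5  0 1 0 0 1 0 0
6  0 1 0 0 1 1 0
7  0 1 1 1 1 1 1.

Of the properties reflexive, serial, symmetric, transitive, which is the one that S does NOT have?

Reflexive: yes — every world is S-related to itself.
Serial: yes — every world has a successor (e.g. 1 S 1).
Symmetric: no — 1 S 2 but not 2 S 1.
Transitive: yes — every two-step S-path is closed by a direct edge.
Only symmetric fails.

symmetric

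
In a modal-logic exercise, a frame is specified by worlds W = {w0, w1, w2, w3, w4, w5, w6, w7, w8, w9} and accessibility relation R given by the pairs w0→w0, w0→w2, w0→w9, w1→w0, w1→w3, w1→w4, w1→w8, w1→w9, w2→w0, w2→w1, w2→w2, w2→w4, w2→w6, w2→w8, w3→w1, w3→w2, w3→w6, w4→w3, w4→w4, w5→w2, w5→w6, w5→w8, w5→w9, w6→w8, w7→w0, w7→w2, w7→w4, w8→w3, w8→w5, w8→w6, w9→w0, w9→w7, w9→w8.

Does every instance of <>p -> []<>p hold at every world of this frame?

No

Axiom 5 corresponds to the accessibility relation being Euclidean.
Euclidean: no — w0 R w2 and w0 R w9, but not w2 R w9.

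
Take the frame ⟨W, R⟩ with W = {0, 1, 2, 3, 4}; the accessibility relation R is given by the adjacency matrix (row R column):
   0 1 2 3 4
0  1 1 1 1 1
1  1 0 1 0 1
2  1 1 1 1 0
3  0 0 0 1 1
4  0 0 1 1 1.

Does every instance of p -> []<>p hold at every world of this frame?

No

By correspondence theory, B is valid on a frame iff R is symmetric.
Symmetric: no — 0 R 3 but not 3 R 0.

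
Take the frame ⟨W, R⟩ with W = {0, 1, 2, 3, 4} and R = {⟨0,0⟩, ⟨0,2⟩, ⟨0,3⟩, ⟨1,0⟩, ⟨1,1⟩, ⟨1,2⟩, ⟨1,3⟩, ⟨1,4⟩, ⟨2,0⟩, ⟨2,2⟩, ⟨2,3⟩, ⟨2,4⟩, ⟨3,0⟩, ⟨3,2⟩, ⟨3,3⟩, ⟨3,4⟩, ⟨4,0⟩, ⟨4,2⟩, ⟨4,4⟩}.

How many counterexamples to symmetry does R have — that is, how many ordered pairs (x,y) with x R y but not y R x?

Enumerating: (1,0), (1,2), (1,3), (1,4), (3,4), (4,0).

6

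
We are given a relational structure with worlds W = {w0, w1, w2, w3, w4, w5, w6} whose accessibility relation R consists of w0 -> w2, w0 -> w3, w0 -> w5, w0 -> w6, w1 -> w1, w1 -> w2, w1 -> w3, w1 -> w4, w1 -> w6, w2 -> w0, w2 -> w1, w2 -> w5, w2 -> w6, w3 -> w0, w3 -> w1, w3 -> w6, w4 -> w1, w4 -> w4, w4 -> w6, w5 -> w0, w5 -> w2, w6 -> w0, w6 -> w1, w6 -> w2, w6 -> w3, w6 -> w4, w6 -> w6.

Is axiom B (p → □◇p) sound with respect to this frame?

By correspondence theory, B is valid on a frame iff R is symmetric.
Symmetric: yes — every pair in R has its reverse in R.

Yes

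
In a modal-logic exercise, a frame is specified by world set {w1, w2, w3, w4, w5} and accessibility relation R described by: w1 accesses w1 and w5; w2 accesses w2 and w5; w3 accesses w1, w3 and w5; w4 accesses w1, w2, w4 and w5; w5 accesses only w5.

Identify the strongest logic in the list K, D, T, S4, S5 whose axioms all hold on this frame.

S4

Serial (axiom D): yes — every world has a successor (e.g. w1 R w1).
Reflexive (axiom T): yes — every world is R-related to itself.
Transitive (axiom 4): yes — every two-step R-path is closed by a direct edge.
Euclidean (axiom 5): no — w3 R w5 and w3 R w1, but not w5 R w1.
So F validates K, D, T, S4; S5 would additionally require R to be Euclidean. The strongest is S4.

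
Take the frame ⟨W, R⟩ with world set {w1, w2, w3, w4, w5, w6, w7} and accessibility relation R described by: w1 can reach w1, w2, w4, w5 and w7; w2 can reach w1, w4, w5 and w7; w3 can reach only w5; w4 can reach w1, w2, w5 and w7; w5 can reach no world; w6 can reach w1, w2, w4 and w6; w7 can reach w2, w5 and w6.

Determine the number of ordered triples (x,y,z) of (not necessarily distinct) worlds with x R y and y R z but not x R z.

19

Enumerating: (w1,w7,w6), (w2,w1,w2), (w2,w4,w2), (w2,w7,w2), (w2,w7,w6), (w4,w1,w4), (w4,w2,w4), (w4,w7,w6), (w6,w1,w5), (w6,w1,w7), (w6,w2,w5), (w6,w2,w7), … and 7 more.
Total: 19.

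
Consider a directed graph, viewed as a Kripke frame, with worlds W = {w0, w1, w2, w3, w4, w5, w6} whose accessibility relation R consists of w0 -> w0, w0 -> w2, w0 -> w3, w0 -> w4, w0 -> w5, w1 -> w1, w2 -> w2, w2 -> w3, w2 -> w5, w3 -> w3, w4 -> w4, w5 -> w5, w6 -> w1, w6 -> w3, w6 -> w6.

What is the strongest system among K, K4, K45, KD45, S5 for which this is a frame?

K4

Transitive (axiom 4): yes — every two-step R-path is closed by a direct edge.
Euclidean (axiom 5): no — w0 R w2 and w0 R w4, but not w2 R w4.
Serial (axiom D): yes — every world has a successor (e.g. w0 R w0).
Reflexive (axiom T): yes — every world is R-related to itself.
So F validates K, K4; K45 would additionally require R to be Euclidean. The strongest is K4.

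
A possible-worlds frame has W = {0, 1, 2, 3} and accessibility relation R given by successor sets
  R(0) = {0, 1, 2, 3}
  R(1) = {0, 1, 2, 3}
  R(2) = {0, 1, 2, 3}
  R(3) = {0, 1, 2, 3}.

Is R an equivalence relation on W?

Reflexive: yes — every world is R-related to itself.
Symmetric: yes — every pair in R has its reverse in R.
Transitive: yes — every two-step R-path is closed by a direct edge.
So R is an equivalence relation.

Yes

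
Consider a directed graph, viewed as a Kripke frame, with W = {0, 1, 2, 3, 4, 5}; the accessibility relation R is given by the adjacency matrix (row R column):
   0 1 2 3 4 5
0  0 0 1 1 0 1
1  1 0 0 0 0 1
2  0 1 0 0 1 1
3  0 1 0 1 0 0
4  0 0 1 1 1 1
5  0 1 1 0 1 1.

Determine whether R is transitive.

No

Transitive: no — 0 R 2 and 2 R 1, but not 0 R 1.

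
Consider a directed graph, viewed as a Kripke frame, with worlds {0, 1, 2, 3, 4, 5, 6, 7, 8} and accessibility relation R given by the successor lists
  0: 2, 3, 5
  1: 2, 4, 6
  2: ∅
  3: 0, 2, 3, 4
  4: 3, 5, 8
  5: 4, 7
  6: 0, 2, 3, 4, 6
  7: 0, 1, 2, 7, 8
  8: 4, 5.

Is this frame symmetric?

Symmetric: no — 0 R 2 but not 2 R 0.

No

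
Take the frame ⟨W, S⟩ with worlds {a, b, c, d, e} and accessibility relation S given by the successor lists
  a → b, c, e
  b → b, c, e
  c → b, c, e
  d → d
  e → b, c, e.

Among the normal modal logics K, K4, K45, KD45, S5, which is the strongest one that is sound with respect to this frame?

Transitive (axiom 4): yes — every two-step S-path is closed by a direct edge.
Euclidean (axiom 5): yes — any two successors of a common world are S-related.
Serial (axiom D): yes — every world has a successor (e.g. a S b).
Reflexive (axiom T): no — a is not related to itself.
So F validates K, K4, K45, KD45; S5 would additionally require S to be reflexive. The strongest is KD45.

KD45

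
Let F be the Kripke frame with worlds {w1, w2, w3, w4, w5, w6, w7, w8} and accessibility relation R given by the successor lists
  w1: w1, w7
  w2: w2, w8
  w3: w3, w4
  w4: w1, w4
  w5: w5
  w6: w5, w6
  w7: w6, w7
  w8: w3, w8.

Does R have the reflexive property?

Reflexive: yes — every world is R-related to itself.

Yes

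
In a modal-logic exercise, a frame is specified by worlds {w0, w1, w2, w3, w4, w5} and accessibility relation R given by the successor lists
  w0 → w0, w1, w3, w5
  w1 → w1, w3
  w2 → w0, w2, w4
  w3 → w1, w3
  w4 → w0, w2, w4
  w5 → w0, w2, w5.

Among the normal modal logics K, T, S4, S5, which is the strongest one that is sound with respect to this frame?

Reflexive (axiom T): yes — every world is R-related to itself.
Transitive (axiom 4): no — w0 R w5 and w5 R w2, but not w0 R w2.
Euclidean (axiom 5): no — w0 R w1 and w0 R w5, but not w1 R w5.
So F validates K, T; S4 would additionally require R to be transitive. The strongest is T.

T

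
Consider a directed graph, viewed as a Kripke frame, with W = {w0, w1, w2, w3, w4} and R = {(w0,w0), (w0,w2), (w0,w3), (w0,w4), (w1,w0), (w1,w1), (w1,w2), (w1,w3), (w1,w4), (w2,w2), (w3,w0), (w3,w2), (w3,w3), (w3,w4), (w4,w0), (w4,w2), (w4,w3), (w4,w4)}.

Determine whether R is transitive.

Transitive: yes — every two-step R-path is closed by a direct edge.

Yes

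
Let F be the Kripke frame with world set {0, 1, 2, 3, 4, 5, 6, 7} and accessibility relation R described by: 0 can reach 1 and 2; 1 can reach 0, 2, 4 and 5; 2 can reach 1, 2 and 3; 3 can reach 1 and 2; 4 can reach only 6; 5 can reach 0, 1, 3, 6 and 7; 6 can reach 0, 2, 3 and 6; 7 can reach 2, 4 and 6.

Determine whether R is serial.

Yes

Serial: yes — every world has a successor (e.g. 0 R 1).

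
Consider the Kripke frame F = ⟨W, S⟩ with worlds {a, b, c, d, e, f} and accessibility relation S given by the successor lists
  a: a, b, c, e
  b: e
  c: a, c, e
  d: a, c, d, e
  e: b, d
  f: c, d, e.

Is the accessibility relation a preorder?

Reflexive: no — b is not related to itself.
Transitive: no — a S e and e S d, but not a S d.
So S is not a preorder.

No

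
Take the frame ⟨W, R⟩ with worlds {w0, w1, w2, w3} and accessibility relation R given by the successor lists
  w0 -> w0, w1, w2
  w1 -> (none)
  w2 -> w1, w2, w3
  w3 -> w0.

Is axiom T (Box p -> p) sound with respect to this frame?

No

Axiom T corresponds to the accessibility relation being reflexive.
Reflexive: no — w1 is not related to itself.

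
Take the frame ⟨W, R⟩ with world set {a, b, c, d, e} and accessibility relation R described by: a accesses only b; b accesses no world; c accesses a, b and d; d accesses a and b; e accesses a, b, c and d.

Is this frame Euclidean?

Euclidean: no — c R a and c R d, but not a R d.

No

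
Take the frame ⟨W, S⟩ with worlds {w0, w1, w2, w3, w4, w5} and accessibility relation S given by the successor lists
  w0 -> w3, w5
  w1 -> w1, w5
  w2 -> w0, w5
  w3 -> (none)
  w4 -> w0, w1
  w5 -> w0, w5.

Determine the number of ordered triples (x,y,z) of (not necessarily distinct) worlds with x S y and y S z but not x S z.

Enumerating: (w0,w5,w0), (w1,w5,w0), (w2,w0,w3), (w4,w0,w3), (w4,w0,w5), (w4,w1,w5), (w5,w0,w3).

7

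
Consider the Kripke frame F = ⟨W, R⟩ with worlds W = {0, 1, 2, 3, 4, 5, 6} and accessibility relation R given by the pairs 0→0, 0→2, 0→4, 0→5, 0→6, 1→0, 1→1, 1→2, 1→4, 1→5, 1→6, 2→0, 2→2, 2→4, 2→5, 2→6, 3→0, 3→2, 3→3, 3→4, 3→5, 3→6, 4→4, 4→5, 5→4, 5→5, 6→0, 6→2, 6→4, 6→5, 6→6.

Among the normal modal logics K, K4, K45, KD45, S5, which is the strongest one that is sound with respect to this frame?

Transitive (axiom 4): yes — every two-step R-path is closed by a direct edge.
Euclidean (axiom 5): no — 0 R 4 and 0 R 2, but not 4 R 2.
Serial (axiom D): yes — every world has a successor (e.g. 0 R 0).
Reflexive (axiom T): yes — every world is R-related to itself.
So F validates K, K4; K45 would additionally require R to be Euclidean. The strongest is K4.

K4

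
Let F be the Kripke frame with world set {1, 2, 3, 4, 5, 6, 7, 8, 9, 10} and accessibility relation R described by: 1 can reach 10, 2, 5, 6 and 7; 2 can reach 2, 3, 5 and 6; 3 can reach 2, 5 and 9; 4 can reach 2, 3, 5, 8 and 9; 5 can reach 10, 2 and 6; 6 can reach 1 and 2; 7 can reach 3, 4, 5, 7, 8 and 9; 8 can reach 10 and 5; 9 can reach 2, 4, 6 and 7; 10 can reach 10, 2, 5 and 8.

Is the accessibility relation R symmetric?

Symmetric: no — 1 R 10 but not 10 R 1.

No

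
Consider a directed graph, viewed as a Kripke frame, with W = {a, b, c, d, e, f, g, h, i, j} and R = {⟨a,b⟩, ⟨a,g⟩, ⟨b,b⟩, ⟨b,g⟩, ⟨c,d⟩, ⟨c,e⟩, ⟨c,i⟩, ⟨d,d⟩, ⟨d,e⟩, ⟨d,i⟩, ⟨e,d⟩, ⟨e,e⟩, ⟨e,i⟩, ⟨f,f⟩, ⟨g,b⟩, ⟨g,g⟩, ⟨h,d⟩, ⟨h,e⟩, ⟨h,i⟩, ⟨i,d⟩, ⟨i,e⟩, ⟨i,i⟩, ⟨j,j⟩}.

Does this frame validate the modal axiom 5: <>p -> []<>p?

Yes

Axiom 5 corresponds to the accessibility relation being Euclidean.
Euclidean: yes — any two successors of a common world are R-related.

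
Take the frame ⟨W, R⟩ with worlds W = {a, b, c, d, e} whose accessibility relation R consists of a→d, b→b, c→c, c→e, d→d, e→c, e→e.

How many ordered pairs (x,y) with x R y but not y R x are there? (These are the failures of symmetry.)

Enumerating: (a,d).

1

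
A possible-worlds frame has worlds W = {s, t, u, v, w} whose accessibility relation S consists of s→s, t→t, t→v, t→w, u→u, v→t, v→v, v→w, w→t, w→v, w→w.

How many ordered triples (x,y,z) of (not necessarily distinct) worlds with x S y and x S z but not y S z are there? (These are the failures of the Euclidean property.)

0

S is Euclidean; there are no such tuples.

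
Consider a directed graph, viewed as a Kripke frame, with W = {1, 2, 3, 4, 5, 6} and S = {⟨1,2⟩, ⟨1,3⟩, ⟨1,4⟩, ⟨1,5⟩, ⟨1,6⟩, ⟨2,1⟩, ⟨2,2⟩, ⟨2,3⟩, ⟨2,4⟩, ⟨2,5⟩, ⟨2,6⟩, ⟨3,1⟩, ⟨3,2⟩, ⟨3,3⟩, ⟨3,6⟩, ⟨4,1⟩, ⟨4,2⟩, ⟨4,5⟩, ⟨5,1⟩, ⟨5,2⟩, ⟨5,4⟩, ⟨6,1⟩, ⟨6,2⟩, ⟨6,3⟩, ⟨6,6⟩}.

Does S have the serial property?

Yes

Serial: yes — every world has a successor (e.g. 1 S 2).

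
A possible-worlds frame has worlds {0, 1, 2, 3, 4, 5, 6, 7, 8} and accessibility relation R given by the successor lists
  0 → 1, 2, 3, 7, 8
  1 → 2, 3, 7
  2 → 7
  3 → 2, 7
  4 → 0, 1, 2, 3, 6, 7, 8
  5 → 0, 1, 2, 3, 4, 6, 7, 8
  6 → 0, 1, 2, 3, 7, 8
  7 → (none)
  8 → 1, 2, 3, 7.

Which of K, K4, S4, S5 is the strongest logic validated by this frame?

Transitive (axiom 4): yes — every two-step R-path is closed by a direct edge.
Reflexive (axiom T): no — 0 is not related to itself.
Euclidean (axiom 5): no — 0 R 1 and 0 R 8, but not 1 R 8.
So F validates K, K4; S4 would additionally require R to be reflexive. The strongest is K4.

K4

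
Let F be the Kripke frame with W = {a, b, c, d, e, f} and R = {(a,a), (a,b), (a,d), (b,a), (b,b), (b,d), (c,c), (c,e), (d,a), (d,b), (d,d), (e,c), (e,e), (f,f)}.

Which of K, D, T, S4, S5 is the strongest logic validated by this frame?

S5

Serial (axiom D): yes — every world has a successor (e.g. a R a).
Reflexive (axiom T): yes — every world is R-related to itself.
Transitive (axiom 4): yes — every two-step R-path is closed by a direct edge.
Euclidean (axiom 5): yes — any two successors of a common world are R-related.
So F validates K, D, T, S4, S5. The strongest is S5.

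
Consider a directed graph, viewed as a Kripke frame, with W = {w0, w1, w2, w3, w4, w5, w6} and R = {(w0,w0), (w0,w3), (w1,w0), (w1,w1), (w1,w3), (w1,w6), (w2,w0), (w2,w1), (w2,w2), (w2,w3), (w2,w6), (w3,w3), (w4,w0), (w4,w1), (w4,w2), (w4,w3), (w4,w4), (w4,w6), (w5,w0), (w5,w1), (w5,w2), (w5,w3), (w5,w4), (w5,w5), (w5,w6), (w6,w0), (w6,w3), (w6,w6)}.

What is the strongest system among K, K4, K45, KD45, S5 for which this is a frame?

Transitive (axiom 4): yes — every two-step R-path is closed by a direct edge.
Euclidean (axiom 5): no — w1 R w0 and w1 R w6, but not w0 R w6.
Serial (axiom D): yes — every world has a successor (e.g. w0 R w0).
Reflexive (axiom T): yes — every world is R-related to itself.
So F validates K, K4; K45 would additionally require R to be Euclidean. The strongest is K4.

K4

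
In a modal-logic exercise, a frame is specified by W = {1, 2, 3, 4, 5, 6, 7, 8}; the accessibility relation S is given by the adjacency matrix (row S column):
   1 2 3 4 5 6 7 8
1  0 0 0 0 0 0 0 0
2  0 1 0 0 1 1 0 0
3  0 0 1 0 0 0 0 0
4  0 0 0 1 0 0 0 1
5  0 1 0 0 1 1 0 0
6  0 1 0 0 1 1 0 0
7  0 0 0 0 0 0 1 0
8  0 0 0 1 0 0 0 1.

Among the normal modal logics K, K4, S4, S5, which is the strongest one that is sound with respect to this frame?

K4

Transitive (axiom 4): yes — every two-step S-path is closed by a direct edge.
Reflexive (axiom T): no — 1 is not related to itself.
Euclidean (axiom 5): yes — any two successors of a common world are S-related.
So F validates K, K4; S4 would additionally require S to be reflexive. The strongest is K4.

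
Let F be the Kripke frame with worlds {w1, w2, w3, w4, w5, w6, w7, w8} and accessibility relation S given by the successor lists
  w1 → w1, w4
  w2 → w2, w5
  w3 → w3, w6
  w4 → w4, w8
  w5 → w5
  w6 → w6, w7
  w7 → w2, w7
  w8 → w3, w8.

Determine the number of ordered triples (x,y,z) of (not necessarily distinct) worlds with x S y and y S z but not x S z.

Enumerating: (w1,w4,w8), (w3,w6,w7), (w4,w8,w3), (w6,w7,w2), (w7,w2,w5), (w8,w3,w6).

6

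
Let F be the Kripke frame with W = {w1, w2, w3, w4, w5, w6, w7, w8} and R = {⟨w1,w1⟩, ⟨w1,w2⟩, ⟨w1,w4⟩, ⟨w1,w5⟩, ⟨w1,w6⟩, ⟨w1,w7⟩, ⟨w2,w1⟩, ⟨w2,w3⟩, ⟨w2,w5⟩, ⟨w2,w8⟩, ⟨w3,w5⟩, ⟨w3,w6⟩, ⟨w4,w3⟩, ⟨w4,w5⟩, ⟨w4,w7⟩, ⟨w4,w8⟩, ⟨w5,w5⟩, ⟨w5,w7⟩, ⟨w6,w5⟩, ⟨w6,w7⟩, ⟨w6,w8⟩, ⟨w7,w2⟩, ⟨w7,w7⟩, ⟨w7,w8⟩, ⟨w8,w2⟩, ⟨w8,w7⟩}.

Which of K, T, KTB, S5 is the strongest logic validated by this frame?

Reflexive (axiom T): no — w2 is not related to itself.
Symmetric (axiom B): no — w1 R w4 but not w4 R w1.
Euclidean (axiom 5): no — w1 R w2 and w1 R w4, but not w2 R w4.
So F validates K; T would additionally require R to be reflexive. The strongest is K.

K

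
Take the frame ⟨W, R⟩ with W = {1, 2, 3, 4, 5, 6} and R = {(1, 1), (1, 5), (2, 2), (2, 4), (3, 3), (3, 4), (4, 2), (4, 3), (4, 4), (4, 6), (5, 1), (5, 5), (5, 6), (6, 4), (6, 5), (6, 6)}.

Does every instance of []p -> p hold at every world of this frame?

The schema T characterises exactly the reflexive frames.
Reflexive: yes — every world is R-related to itself.

Yes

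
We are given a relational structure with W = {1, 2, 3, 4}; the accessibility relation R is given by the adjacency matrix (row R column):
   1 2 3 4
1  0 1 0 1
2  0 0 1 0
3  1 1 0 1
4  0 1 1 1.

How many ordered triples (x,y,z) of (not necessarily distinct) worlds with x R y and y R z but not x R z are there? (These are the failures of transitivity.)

Enumerating: (1,2,3), (1,4,3), (2,3,1), (2,3,2), (2,3,4), (3,2,3), (3,4,3), (4,3,1).

8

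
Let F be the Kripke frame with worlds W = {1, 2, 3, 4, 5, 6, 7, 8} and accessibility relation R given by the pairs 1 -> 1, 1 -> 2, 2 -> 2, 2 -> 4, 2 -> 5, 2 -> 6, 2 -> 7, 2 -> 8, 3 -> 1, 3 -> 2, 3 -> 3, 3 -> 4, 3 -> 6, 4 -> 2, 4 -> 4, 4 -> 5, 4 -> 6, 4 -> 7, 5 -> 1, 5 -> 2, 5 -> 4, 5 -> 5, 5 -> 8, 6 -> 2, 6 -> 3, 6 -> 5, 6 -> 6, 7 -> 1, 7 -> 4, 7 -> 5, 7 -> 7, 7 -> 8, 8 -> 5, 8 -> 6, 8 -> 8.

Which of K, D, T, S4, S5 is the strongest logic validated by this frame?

Serial (axiom D): yes — every world has a successor (e.g. 1 R 1).
Reflexive (axiom T): yes — every world is R-related to itself.
Transitive (axiom 4): no — 1 R 2 and 2 R 4, but not 1 R 4.
Euclidean (axiom 5): no — 2 R 4 and 2 R 8, but not 4 R 8.
So F validates K, D, T; S4 would additionally require R to be transitive. The strongest is T.

T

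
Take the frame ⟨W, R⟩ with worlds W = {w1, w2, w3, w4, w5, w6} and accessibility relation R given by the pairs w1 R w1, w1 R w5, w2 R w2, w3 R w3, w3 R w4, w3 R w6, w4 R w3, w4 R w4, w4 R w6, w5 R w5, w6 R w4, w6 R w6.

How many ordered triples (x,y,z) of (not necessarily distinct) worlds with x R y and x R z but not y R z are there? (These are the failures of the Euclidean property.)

Enumerating: (w1,w5,w1), (w3,w6,w3), (w4,w6,w3).

3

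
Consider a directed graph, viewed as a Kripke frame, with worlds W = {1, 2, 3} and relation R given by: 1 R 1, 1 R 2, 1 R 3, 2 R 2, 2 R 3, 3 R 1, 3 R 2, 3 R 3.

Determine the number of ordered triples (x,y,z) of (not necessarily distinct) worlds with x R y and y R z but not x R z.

Enumerating: (2,3,1).

1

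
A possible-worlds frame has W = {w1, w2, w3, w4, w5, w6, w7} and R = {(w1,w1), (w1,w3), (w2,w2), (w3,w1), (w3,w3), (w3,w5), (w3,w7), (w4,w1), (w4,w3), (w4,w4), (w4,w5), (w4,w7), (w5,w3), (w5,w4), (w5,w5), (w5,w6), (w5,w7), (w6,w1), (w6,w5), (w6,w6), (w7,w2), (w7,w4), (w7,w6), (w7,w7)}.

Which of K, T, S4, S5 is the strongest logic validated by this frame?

Reflexive (axiom T): yes — every world is R-related to itself.
Transitive (axiom 4): no — w1 R w3 and w3 R w5, but not w1 R w5.
Euclidean (axiom 5): no — w3 R w1 and w3 R w5, but not w1 R w5.
So F validates K, T; S4 would additionally require R to be transitive. The strongest is T.

T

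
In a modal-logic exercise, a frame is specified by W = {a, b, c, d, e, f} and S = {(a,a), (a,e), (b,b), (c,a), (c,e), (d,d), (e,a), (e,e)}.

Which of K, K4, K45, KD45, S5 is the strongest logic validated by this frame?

Transitive (axiom 4): yes — every two-step S-path is closed by a direct edge.
Euclidean (axiom 5): yes — any two successors of a common world are S-related.
Serial (axiom D): no — f has no S-successor.
Reflexive (axiom T): no — c is not related to itself.
So F validates K, K4, K45; KD45 would additionally require S to be serial. The strongest is K45.

K45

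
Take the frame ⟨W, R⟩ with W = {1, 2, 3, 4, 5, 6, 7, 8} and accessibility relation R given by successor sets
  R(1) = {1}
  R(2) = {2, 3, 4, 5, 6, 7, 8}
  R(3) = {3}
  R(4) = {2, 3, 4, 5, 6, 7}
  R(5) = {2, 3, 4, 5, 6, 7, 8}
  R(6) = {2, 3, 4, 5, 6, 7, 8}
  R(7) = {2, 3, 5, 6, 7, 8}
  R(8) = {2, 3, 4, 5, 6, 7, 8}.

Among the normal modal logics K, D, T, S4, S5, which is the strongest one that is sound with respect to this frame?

T

Serial (axiom D): yes — every world has a successor (e.g. 1 R 1).
Reflexive (axiom T): yes — every world is R-related to itself.
Transitive (axiom 4): no — 4 R 2 and 2 R 8, but not 4 R 8.
Euclidean (axiom 5): no — 2 R 3 and 2 R 4, but not 3 R 4.
So F validates K, D, T; S4 would additionally require R to be transitive. The strongest is T.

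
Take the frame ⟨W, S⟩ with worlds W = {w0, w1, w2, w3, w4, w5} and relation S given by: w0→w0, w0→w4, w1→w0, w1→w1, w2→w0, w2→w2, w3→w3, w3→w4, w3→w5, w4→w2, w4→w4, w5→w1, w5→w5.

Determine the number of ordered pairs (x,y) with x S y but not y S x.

Enumerating: (w0,w4), (w1,w0), (w2,w0), (w3,w4), (w3,w5), (w4,w2), (w5,w1).

7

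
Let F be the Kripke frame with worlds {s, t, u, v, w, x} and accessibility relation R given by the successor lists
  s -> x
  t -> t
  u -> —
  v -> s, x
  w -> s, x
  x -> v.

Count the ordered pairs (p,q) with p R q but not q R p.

Enumerating: (s,x), (v,s), (w,s), (w,x).

4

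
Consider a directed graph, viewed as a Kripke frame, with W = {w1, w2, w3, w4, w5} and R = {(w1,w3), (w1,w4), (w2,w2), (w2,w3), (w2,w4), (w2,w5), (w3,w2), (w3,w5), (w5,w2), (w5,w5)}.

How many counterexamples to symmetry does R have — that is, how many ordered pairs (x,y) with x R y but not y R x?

Enumerating: (w1,w3), (w1,w4), (w2,w4), (w3,w5).

4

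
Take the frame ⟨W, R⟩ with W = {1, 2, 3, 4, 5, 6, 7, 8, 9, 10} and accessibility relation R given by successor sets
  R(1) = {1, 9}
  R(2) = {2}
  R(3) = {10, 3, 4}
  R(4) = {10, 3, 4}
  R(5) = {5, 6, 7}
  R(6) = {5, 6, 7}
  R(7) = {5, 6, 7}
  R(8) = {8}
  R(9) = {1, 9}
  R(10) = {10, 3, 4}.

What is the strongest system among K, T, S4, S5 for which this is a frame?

Reflexive (axiom T): yes — every world is R-related to itself.
Transitive (axiom 4): yes — every two-step R-path is closed by a direct edge.
Euclidean (axiom 5): yes — any two successors of a common world are R-related.
So F validates K, T, S4, S5. The strongest is S5.

S5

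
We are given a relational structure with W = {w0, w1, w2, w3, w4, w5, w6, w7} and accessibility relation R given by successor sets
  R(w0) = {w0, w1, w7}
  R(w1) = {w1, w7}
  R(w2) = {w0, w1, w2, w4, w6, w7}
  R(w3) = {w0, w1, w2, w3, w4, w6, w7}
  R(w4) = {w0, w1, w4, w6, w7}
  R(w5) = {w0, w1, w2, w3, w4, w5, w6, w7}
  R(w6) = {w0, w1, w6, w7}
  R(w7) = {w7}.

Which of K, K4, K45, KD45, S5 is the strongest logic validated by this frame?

K4

Transitive (axiom 4): yes — every two-step R-path is closed by a direct edge.
Euclidean (axiom 5): no — w0 R w7 and w0 R w1, but not w7 R w1.
Serial (axiom D): yes — every world has a successor (e.g. w0 R w0).
Reflexive (axiom T): yes — every world is R-related to itself.
So F validates K, K4; K45 would additionally require R to be Euclidean. The strongest is K4.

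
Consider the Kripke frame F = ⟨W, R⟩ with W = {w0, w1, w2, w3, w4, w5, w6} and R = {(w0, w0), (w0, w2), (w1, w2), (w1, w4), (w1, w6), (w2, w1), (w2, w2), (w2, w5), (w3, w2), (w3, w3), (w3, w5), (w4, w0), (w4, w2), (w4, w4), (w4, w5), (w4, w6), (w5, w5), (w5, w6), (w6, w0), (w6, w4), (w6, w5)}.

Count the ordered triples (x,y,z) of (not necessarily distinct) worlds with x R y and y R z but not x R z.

Enumerating: (w0,w2,w1), (w0,w2,w5), (w1,w2,w1), (w1,w2,w5), (w1,w4,w0), (w1,w4,w5), (w1,w6,w0), (w1,w6,w5), (w2,w1,w4), (w2,w1,w6), (w2,w5,w6), (w3,w2,w1), … and 8 more.
Total: 20.

20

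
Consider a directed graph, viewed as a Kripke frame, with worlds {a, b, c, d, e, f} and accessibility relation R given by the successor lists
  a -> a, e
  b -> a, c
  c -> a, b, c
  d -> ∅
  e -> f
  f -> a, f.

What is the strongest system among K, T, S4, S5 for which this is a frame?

K

Reflexive (axiom T): no — b is not related to itself.
Transitive (axiom 4): no — a R e and e R f, but not a R f.
Euclidean (axiom 5): no — b R a and b R c, but not a R c.
So F validates K; T would additionally require R to be reflexive. The strongest is K.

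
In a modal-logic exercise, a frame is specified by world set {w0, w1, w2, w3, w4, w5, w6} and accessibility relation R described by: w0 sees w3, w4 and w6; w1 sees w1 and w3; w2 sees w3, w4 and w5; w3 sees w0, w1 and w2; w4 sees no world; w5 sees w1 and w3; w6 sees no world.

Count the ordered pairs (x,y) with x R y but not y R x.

6

Enumerating: (w0,w4), (w0,w6), (w2,w4), (w2,w5), (w5,w1), (w5,w3).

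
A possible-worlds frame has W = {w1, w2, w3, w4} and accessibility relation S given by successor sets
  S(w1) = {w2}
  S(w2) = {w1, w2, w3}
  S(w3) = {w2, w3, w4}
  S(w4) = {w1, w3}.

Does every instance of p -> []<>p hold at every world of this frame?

The schema B characterises exactly the symmetric frames.
Symmetric: no — w4 S w1 but not w1 S w4.

No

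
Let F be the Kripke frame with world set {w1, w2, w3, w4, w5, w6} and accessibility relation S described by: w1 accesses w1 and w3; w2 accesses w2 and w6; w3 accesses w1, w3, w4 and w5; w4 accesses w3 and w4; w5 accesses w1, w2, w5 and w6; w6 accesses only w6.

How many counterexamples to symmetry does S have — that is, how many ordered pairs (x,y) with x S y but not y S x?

5

Enumerating: (w2,w6), (w3,w5), (w5,w1), (w5,w2), (w5,w6).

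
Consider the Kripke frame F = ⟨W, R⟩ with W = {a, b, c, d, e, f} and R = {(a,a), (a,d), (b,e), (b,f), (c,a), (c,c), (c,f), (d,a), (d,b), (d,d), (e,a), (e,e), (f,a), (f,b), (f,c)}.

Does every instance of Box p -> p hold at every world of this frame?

No

The schema T characterises exactly the reflexive frames.
Reflexive: no — b is not related to itself.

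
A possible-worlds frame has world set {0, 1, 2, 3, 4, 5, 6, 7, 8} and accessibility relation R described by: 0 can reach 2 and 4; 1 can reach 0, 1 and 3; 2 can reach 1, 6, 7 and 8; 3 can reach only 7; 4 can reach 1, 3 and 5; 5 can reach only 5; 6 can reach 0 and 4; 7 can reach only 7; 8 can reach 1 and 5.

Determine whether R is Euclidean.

Euclidean: no — 0 R 2 and 0 R 4, but not 2 R 4.

No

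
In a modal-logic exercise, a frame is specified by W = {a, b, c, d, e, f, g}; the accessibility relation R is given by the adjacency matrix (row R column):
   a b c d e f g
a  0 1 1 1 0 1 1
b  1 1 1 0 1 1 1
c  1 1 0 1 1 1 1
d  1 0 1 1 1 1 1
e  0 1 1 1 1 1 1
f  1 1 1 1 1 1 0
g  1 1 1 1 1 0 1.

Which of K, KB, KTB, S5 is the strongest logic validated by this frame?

Symmetric (axiom B): yes — every pair in R has its reverse in R.
Reflexive (axiom T): no — a is not related to itself.
Euclidean (axiom 5): no — a R b and a R d, but not b R d.
So F validates K, KB; KTB would additionally require R to be reflexive. The strongest is KB.

KB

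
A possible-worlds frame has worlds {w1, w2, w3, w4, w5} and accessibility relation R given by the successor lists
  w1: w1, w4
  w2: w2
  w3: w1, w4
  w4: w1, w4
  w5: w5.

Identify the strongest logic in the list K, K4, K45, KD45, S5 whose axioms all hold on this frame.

KD45

Transitive (axiom 4): yes — every two-step R-path is closed by a direct edge.
Euclidean (axiom 5): yes — any two successors of a common world are R-related.
Serial (axiom D): yes — every world has a successor (e.g. w1 R w1).
Reflexive (axiom T): no — w3 is not related to itself.
So F validates K, K4, K45, KD45; S5 would additionally require R to be reflexive. The strongest is KD45.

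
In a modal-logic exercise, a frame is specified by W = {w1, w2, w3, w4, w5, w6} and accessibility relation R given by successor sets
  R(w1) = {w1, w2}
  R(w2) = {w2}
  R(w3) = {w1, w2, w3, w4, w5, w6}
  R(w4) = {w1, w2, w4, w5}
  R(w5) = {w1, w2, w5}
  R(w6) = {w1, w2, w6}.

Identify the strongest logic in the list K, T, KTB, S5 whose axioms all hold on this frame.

Reflexive (axiom T): yes — every world is R-related to itself.
Symmetric (axiom B): no — w1 R w2 but not w2 R w1.
Euclidean (axiom 5): no — w3 R w1 and w3 R w4, but not w1 R w4.
So F validates K, T; KTB would additionally require R to be symmetric. The strongest is T.

T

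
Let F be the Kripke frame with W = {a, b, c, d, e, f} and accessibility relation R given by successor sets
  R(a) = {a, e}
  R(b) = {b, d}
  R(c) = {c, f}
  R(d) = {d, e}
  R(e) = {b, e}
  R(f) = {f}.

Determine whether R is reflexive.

Reflexive: yes — every world is R-related to itself.

Yes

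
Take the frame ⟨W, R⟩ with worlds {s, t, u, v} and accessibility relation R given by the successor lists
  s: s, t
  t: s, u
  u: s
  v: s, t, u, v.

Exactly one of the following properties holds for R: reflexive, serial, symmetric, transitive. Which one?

Reflexive: no — t is not related to itself.
Serial: yes — every world has a successor (e.g. s R s).
Symmetric: no — t R u but not u R t.
Transitive: no — s R t and t R u, but not s R u.
Only serial holds.

serial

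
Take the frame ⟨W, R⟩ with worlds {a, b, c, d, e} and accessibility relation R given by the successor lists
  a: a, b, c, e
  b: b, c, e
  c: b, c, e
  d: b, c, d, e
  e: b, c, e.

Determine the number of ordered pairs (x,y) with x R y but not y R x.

Enumerating: (a,b), (a,c), (a,e), (d,b), (d,c), (d,e).

6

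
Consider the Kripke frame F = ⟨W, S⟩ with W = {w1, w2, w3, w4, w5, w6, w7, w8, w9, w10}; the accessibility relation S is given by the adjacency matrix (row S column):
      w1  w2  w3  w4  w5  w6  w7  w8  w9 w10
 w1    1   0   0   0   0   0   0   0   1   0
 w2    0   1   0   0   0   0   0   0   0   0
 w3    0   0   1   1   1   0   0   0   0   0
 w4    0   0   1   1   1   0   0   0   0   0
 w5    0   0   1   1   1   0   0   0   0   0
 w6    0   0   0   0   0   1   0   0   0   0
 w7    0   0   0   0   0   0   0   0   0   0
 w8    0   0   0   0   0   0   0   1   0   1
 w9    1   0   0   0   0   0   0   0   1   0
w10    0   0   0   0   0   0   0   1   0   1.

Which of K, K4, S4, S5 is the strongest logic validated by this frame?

Transitive (axiom 4): yes — every two-step S-path is closed by a direct edge.
Reflexive (axiom T): no — w7 is not related to itself.
Euclidean (axiom 5): yes — any two successors of a common world are S-related.
So F validates K, K4; S4 would additionally require S to be reflexive. The strongest is K4.

K4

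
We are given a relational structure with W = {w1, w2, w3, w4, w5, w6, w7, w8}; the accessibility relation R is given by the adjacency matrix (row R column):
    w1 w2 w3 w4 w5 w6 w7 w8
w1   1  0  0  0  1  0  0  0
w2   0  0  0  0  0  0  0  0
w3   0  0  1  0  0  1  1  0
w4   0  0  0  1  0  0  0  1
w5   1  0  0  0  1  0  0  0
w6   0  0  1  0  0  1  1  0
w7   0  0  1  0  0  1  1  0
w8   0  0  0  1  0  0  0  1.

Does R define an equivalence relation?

No

Reflexive: no — w2 is not related to itself.
Symmetric: yes — every pair in R has its reverse in R.
Transitive: yes — every two-step R-path is closed by a direct edge.
So R is not an equivalence relation.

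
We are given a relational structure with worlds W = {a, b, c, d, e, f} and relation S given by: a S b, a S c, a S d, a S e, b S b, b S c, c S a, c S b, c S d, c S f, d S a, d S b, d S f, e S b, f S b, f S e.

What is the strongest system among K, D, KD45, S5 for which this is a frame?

D

Serial (axiom D): yes — every world has a successor (e.g. a S b).
Euclidean (axiom 5): no — a S b and a S d, but not b S d.
Transitive (axiom 4): no — a S c and c S f, but not a S f.
Reflexive (axiom T): no — a is not related to itself.
So F validates K, D; KD45 would additionally require S to be Euclidean and transitive. The strongest is D.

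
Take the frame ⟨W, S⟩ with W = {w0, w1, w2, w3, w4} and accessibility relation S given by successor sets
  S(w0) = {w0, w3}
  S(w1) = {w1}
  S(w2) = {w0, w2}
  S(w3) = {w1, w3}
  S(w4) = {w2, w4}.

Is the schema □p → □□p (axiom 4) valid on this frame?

No

Axiom 4 corresponds to the accessibility relation being transitive.
Transitive: no — w0 S w3 and w3 S w1, but not w0 S w1.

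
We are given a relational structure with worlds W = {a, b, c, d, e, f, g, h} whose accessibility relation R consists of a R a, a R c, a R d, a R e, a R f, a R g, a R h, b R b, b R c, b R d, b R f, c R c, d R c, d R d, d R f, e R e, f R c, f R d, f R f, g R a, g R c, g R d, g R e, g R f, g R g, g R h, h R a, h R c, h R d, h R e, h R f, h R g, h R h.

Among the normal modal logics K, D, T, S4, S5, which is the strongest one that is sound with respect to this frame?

Serial (axiom D): yes — every world has a successor (e.g. a R a).
Reflexive (axiom T): yes — every world is R-related to itself.
Transitive (axiom 4): yes — every two-step R-path is closed by a direct edge.
Euclidean (axiom 5): no — a R c and a R d, but not c R d.
So F validates K, D, T, S4; S5 would additionally require R to be Euclidean. The strongest is S4.

S4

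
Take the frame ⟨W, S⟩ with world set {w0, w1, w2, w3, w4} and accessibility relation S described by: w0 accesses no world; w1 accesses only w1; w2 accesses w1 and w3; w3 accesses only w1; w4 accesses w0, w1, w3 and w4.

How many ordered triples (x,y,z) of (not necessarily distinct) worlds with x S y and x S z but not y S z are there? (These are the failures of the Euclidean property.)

Enumerating: (w2,w1,w3), (w2,w3,w3), (w4,w0,w0), (w4,w0,w1), (w4,w0,w3), (w4,w0,w4), (w4,w1,w0), (w4,w1,w3), (w4,w1,w4), (w4,w3,w0), (w4,w3,w3), (w4,w3,w4).

12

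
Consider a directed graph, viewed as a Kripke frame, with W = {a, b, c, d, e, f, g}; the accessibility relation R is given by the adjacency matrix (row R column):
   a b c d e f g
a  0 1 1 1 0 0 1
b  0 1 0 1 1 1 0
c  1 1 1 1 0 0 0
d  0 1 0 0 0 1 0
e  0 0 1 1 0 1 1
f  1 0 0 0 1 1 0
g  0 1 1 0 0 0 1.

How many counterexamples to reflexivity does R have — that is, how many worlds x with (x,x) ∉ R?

3

Enumerating: a, d, e.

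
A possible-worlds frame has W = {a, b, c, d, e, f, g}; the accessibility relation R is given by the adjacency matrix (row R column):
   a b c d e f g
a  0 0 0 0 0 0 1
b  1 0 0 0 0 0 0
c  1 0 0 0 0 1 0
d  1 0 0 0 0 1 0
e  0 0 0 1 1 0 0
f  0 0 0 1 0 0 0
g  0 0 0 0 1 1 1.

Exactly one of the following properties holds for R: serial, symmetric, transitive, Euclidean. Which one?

serial

Serial: yes — every world has a successor (e.g. a R g).
Symmetric: no — a R g but not g R a.
Transitive: no — a R g and g R e, but not a R e.
Euclidean: no — c R a and c R f, but not a R f.
Only serial holds.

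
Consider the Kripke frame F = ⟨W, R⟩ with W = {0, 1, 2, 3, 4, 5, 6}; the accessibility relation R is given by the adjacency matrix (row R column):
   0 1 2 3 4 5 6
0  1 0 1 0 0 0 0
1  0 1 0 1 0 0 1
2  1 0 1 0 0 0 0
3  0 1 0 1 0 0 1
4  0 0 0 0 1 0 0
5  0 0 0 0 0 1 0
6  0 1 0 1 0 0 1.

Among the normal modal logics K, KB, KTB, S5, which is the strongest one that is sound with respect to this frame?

S5

Symmetric (axiom B): yes — every pair in R has its reverse in R.
Reflexive (axiom T): yes — every world is R-related to itself.
Euclidean (axiom 5): yes — any two successors of a common world are R-related.
So F validates K, KB, KTB, S5. The strongest is S5.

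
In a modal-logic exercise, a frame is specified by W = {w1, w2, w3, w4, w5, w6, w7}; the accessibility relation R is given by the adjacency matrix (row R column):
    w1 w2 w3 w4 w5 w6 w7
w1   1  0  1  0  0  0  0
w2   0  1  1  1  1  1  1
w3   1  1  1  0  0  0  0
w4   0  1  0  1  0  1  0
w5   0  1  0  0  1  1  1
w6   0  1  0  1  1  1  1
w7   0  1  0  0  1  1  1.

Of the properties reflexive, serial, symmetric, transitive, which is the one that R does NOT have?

Reflexive: yes — every world is R-related to itself.
Serial: yes — every world has a successor (e.g. w1 R w1).
Symmetric: yes — every pair in R has its reverse in R.
Transitive: no — w1 R w3 and w3 R w2, but not w1 R w2.
Only transitive fails.

transitive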